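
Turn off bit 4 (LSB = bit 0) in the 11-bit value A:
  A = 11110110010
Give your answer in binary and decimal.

Mask = ~(1 << 4) = 11111101111
Bit 4 of A is 1, so AND-ing with the mask clears it to 0.
  11110110010
& 11111101111
-------------
  11110100010

Answer: 11110100010 (1954)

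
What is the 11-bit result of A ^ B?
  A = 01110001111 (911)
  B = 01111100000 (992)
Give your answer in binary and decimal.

Apply ^ to each column (1 where bits differ):
  01110001111
^ 01111100000
-------------
  00001101111

Answer: 00001101111 (111)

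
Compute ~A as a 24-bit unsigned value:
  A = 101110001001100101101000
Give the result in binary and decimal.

Flip each bit (0->1, 1->0):
  101110001001100101101000
  010001110110011010010111

Answer: 010001110110011010010111 (4679319)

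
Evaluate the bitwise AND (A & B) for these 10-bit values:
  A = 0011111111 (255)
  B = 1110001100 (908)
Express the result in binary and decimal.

Apply & to each column (1 only where both bits are 1):
  0011111111
& 1110001100
------------
  0010001100

Answer: 0010001100 (140)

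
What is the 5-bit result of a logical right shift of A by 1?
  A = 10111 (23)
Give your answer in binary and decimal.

Logical shift right by 1: drop the bottom 1 bit(s), prepend 1 zero(s) on the left.
  10111  ->  keep [1011], discard [1], prepend 0
= 01011

Answer: 01011 (11)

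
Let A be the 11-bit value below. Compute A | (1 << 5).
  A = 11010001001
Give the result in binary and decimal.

Mask = 1 << 5 = 00000100000
Bit 5 of A is 0, so OR-ing with the mask flips it to 1.
  11010001001
| 00000100000
-------------
  11010101001

Answer: 11010101001 (1705)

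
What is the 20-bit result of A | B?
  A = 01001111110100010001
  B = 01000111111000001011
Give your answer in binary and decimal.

Apply | to each column (1 where either bit is 1):
  01001111110100010001
| 01000111111000001011
----------------------
  01001111111100011011

Answer: 01001111111100011011 (327451)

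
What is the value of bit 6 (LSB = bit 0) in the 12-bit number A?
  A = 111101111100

Bit 6 is the 7th from the right.
  111101111100
       ^
That bit is 1.

Answer: 1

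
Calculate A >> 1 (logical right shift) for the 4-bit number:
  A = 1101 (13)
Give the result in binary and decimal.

Logical shift right by 1: drop the bottom 1 bit(s), prepend 1 zero(s) on the left.
  1101  ->  keep [110], discard [1], prepend 0
= 0110

Answer: 0110 (6)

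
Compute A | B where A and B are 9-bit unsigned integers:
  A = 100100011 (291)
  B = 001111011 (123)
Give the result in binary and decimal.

Apply | to each column (1 where either bit is 1):
  100100011
| 001111011
-----------
  101111011

Answer: 101111011 (379)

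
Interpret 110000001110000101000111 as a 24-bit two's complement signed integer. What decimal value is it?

MSB is 1, so the value is negative. Find the magnitude:
1. Invert bits:  001111110001111010111000
2. Add 1:        001111110001111010111001  = 4136633
3. Apply sign:   -4136633

Answer: -4136633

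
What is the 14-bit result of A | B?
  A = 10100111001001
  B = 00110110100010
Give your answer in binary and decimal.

Apply | to each column (1 where either bit is 1):
  10100111001001
| 00110110100010
----------------
  10110111101011

Answer: 10110111101011 (11755)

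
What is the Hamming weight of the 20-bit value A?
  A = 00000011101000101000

00000011101000101000
1-bits at positions (from bit 0 = LSB): 3, 5, 9, 11, 12, 13
Count = 6

Answer: 6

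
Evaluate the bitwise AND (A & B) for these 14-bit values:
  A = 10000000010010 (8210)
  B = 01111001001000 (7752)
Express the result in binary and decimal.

Apply & to each column (1 only where both bits are 1):
  10000000010010
& 01111001001000
----------------
  00000000000000

Answer: 00000000000000 (0)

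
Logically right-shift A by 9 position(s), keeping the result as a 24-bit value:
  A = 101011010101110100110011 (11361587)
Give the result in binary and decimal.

Logical shift right by 9: drop the bottom 9 bit(s), prepend 9 zero(s) on the left.
  101011010101110100110011  ->  keep [101011010101110], discard [100110011], prepend 000000000
= 000000000101011010101110

Answer: 000000000101011010101110 (22190)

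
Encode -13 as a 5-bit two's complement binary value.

1. Binary of +13:  01101
2. Invert bits:     10010
3. Add 1:           10011

Answer: 10011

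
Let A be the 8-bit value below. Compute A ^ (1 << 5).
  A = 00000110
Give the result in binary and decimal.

Mask = 1 << 5 = 00100000
Bit 5 of A is 0; XOR with the mask flips it to 1.
  00000110
^ 00100000
----------
  00100110

Answer: 00100110 (38)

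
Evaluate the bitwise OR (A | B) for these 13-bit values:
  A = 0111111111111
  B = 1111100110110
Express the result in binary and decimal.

Apply | to each column (1 where either bit is 1):
  0111111111111
| 1111100110110
---------------
  1111111111111

Answer: 1111111111111 (8191)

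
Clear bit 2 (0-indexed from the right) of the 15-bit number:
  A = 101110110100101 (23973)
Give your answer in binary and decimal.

Mask = ~(1 << 2) = 111111111111011
Bit 2 of A is 1, so AND-ing with the mask clears it to 0.
  101110110100101
& 111111111111011
-----------------
  101110110100001

Answer: 101110110100001 (23969)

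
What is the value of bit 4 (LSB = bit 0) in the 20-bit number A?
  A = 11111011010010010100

Bit 4 is the 5th from the right.
  11111011010010010100
                 ^
That bit is 1.

Answer: 1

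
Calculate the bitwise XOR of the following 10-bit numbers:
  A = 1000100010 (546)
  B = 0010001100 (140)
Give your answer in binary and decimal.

Apply ^ to each column (1 where bits differ):
  1000100010
^ 0010001100
------------
  1010101110

Answer: 1010101110 (686)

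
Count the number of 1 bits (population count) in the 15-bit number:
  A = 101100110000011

101100110000011
1-bits at positions (from bit 0 = LSB): 0, 1, 7, 8, 11, 12, 14
Count = 7

Answer: 7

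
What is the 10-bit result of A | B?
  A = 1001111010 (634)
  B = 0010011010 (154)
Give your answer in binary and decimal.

Apply | to each column (1 where either bit is 1):
  1001111010
| 0010011010
------------
  1011111010

Answer: 1011111010 (762)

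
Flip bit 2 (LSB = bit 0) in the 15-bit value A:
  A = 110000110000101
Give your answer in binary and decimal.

Mask = 1 << 2 = 000000000000100
Bit 2 of A is 1; XOR with the mask flips it to 0.
  110000110000101
^ 000000000000100
-----------------
  110000110000001

Answer: 110000110000001 (24961)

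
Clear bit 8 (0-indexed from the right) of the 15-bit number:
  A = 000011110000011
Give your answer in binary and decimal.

Mask = ~(1 << 8) = 111111011111111
Bit 8 of A is 1, so AND-ing with the mask clears it to 0.
  000011110000011
& 111111011111111
-----------------
  000011010000011

Answer: 000011010000011 (1667)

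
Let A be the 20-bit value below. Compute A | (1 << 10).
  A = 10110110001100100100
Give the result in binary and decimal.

Mask = 1 << 10 = 00000000010000000000
Bit 10 of A is 0, so OR-ing with the mask flips it to 1.
  10110110001100100100
| 00000000010000000000
----------------------
  10110110011100100100

Answer: 10110110011100100100 (747300)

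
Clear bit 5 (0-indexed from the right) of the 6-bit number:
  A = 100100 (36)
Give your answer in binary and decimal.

Mask = ~(1 << 5) = 011111
Bit 5 of A is 1, so AND-ing with the mask clears it to 0.
  100100
& 011111
--------
  000100

Answer: 000100 (4)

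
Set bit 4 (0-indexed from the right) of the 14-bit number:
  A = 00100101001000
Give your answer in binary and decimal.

Mask = 1 << 4 = 00000000010000
Bit 4 of A is 0, so OR-ing with the mask flips it to 1.
  00100101001000
| 00000000010000
----------------
  00100101011000

Answer: 00100101011000 (2392)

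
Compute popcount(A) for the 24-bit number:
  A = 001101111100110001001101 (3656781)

001101111100110001001101
1-bits at positions (from bit 0 = LSB): 0, 2, 3, 6, 10, 11, 14, 15, 16, 17, 18, 20, 21
Count = 13

Answer: 13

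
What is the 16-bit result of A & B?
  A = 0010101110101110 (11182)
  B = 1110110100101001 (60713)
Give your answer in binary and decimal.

Apply & to each column (1 only where both bits are 1):
  0010101110101110
& 1110110100101001
------------------
  0010100100101000

Answer: 0010100100101000 (10536)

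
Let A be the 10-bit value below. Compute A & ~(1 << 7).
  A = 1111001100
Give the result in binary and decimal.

Mask = ~(1 << 7) = 1101111111
Bit 7 of A is 1, so AND-ing with the mask clears it to 0.
  1111001100
& 1101111111
------------
  1101001100

Answer: 1101001100 (844)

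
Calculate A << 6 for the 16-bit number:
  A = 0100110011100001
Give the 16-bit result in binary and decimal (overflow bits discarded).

Shift left by 6: drop the top 6 bit(s), append 6 zero(s) on the right.
  0100110011100001  ->  discard [010011], keep [0011100001], append 000000
= 0011100001000000

Answer: 0011100001000000 (14400)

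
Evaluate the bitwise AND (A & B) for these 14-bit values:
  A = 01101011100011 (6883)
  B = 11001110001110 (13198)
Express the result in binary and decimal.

Apply & to each column (1 only where both bits are 1):
  01101011100011
& 11001110001110
----------------
  01001010000010

Answer: 01001010000010 (4738)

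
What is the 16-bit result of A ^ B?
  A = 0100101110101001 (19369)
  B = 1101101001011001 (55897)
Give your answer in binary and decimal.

Apply ^ to each column (1 where bits differ):
  0100101110101001
^ 1101101001011001
------------------
  1001000111110000

Answer: 1001000111110000 (37360)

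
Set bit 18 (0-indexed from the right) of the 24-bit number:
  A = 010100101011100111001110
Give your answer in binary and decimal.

Mask = 1 << 18 = 000001000000000000000000
Bit 18 of A is 0, so OR-ing with the mask flips it to 1.
  010100101011100111001110
| 000001000000000000000000
--------------------------
  010101101011100111001110

Answer: 010101101011100111001110 (5683662)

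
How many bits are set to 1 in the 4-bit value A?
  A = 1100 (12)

1100
1-bits at positions (from bit 0 = LSB): 2, 3
Count = 2

Answer: 2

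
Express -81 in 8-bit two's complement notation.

1. Binary of +81:  01010001
2. Invert bits:     10101110
3. Add 1:           10101111

Answer: 10101111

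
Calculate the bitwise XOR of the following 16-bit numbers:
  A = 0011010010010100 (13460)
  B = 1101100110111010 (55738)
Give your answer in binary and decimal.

Apply ^ to each column (1 where bits differ):
  0011010010010100
^ 1101100110111010
------------------
  1110110100101110

Answer: 1110110100101110 (60718)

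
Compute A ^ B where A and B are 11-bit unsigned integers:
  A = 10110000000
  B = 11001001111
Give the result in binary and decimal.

Apply ^ to each column (1 where bits differ):
  10110000000
^ 11001001111
-------------
  01111001111

Answer: 01111001111 (975)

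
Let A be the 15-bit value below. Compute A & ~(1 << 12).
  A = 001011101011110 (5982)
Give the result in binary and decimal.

Mask = ~(1 << 12) = 110111111111111
Bit 12 of A is 1, so AND-ing with the mask clears it to 0.
  001011101011110
& 110111111111111
-----------------
  000011101011110

Answer: 000011101011110 (1886)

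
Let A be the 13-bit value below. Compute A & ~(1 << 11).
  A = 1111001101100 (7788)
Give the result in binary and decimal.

Mask = ~(1 << 11) = 1011111111111
Bit 11 of A is 1, so AND-ing with the mask clears it to 0.
  1111001101100
& 1011111111111
---------------
  1011001101100

Answer: 1011001101100 (5740)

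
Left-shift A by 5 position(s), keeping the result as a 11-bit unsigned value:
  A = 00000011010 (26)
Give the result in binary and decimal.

Shift left by 5: drop the top 5 bit(s), append 5 zero(s) on the right.
  00000011010  ->  discard [00000], keep [011010], append 00000
= 01101000000

Answer: 01101000000 (832)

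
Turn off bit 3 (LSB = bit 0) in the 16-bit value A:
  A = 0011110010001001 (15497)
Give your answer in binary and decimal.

Mask = ~(1 << 3) = 1111111111110111
Bit 3 of A is 1, so AND-ing with the mask clears it to 0.
  0011110010001001
& 1111111111110111
------------------
  0011110010000001

Answer: 0011110010000001 (15489)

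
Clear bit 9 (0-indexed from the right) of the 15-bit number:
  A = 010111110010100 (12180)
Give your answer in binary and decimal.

Mask = ~(1 << 9) = 111110111111111
Bit 9 of A is 1, so AND-ing with the mask clears it to 0.
  010111110010100
& 111110111111111
-----------------
  010110110010100

Answer: 010110110010100 (11668)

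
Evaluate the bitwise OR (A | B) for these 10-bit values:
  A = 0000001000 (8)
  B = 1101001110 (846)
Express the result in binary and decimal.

Apply | to each column (1 where either bit is 1):
  0000001000
| 1101001110
------------
  1101001110

Answer: 1101001110 (846)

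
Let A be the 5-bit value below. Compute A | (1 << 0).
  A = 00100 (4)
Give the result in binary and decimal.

Mask = 1 << 0 = 00001
Bit 0 of A is 0, so OR-ing with the mask flips it to 1.
  00100
| 00001
-------
  00101

Answer: 00101 (5)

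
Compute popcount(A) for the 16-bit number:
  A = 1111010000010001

1111010000010001
1-bits at positions (from bit 0 = LSB): 0, 4, 10, 12, 13, 14, 15
Count = 7

Answer: 7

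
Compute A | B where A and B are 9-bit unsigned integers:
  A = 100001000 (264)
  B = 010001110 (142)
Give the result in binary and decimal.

Apply | to each column (1 where either bit is 1):
  100001000
| 010001110
-----------
  110001110

Answer: 110001110 (398)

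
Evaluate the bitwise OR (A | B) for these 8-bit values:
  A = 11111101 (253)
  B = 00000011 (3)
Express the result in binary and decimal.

Apply | to each column (1 where either bit is 1):
  11111101
| 00000011
----------
  11111111

Answer: 11111111 (255)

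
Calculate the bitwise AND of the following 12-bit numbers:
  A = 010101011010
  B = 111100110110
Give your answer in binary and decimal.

Apply & to each column (1 only where both bits are 1):
  010101011010
& 111100110110
--------------
  010100010010

Answer: 010100010010 (1298)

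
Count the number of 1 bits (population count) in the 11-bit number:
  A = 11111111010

11111111010
1-bits at positions (from bit 0 = LSB): 1, 3, 4, 5, 6, 7, 8, 9, 10
Count = 9

Answer: 9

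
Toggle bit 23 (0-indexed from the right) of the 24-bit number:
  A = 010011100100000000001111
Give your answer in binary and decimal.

Mask = 1 << 23 = 100000000000000000000000
Bit 23 of A is 0; XOR with the mask flips it to 1.
  010011100100000000001111
^ 100000000000000000000000
--------------------------
  110011100100000000001111

Answer: 110011100100000000001111 (13516815)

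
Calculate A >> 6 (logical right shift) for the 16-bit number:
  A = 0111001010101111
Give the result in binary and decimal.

Logical shift right by 6: drop the bottom 6 bit(s), prepend 6 zero(s) on the left.
  0111001010101111  ->  keep [0111001010], discard [101111], prepend 000000
= 0000000111001010

Answer: 0000000111001010 (458)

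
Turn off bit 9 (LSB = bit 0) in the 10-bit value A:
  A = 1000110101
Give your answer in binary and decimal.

Mask = ~(1 << 9) = 0111111111
Bit 9 of A is 1, so AND-ing with the mask clears it to 0.
  1000110101
& 0111111111
------------
  0000110101

Answer: 0000110101 (53)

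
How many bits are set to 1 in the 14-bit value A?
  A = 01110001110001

01110001110001
1-bits at positions (from bit 0 = LSB): 0, 4, 5, 6, 10, 11, 12
Count = 7

Answer: 7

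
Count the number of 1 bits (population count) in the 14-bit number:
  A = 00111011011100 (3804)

00111011011100
1-bits at positions (from bit 0 = LSB): 2, 3, 4, 6, 7, 9, 10, 11
Count = 8

Answer: 8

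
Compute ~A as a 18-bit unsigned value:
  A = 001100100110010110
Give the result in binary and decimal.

Flip each bit (0->1, 1->0):
  001100100110010110
  110011011001101001

Answer: 110011011001101001 (210537)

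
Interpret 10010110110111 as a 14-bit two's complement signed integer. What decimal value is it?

MSB is 1, so the value is negative. Find the magnitude:
1. Invert bits:  01101001001000
2. Add 1:        01101001001001  = 6729
3. Apply sign:   -6729

Answer: -6729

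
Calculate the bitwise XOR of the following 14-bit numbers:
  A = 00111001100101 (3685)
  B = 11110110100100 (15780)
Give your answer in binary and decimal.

Apply ^ to each column (1 where bits differ):
  00111001100101
^ 11110110100100
----------------
  11001111000001

Answer: 11001111000001 (13249)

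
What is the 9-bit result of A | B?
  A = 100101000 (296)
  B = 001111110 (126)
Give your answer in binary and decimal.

Apply | to each column (1 where either bit is 1):
  100101000
| 001111110
-----------
  101111110

Answer: 101111110 (382)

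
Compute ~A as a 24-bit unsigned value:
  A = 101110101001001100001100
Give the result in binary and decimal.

Flip each bit (0->1, 1->0):
  101110101001001100001100
  010001010110110011110011

Answer: 010001010110110011110011 (4549875)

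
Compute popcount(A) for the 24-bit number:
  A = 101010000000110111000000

101010000000110111000000
1-bits at positions (from bit 0 = LSB): 6, 7, 8, 10, 11, 19, 21, 23
Count = 8

Answer: 8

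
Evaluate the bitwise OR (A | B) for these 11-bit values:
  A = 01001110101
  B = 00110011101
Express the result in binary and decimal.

Apply | to each column (1 where either bit is 1):
  01001110101
| 00110011101
-------------
  01111111101

Answer: 01111111101 (1021)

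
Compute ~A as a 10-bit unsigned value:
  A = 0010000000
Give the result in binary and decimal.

Flip each bit (0->1, 1->0):
  0010000000
  1101111111

Answer: 1101111111 (895)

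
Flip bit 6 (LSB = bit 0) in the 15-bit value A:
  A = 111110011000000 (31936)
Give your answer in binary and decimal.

Mask = 1 << 6 = 000000001000000
Bit 6 of A is 1; XOR with the mask flips it to 0.
  111110011000000
^ 000000001000000
-----------------
  111110010000000

Answer: 111110010000000 (31872)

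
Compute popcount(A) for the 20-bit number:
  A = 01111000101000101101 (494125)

01111000101000101101
1-bits at positions (from bit 0 = LSB): 0, 2, 3, 5, 9, 11, 15, 16, 17, 18
Count = 10

Answer: 10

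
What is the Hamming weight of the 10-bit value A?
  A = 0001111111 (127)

0001111111
1-bits at positions (from bit 0 = LSB): 0, 1, 2, 3, 4, 5, 6
Count = 7

Answer: 7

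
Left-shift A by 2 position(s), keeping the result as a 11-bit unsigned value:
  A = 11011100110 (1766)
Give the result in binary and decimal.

Shift left by 2: drop the top 2 bit(s), append 2 zero(s) on the right.
  11011100110  ->  discard [11], keep [011100110], append 00
= 01110011000

Answer: 01110011000 (920)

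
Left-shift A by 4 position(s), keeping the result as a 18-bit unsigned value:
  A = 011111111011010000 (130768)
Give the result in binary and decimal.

Shift left by 4: drop the top 4 bit(s), append 4 zero(s) on the right.
  011111111011010000  ->  discard [0111], keep [11111011010000], append 0000
= 111110110100000000

Answer: 111110110100000000 (257280)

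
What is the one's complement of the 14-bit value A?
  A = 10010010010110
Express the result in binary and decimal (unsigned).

Flip each bit (0->1, 1->0):
  10010010010110
  01101101101001

Answer: 01101101101001 (7017)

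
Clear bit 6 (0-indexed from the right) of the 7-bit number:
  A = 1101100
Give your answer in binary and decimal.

Mask = ~(1 << 6) = 0111111
Bit 6 of A is 1, so AND-ing with the mask clears it to 0.
  1101100
& 0111111
---------
  0101100

Answer: 0101100 (44)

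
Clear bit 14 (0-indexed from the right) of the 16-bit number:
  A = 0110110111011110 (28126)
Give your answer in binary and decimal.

Mask = ~(1 << 14) = 1011111111111111
Bit 14 of A is 1, so AND-ing with the mask clears it to 0.
  0110110111011110
& 1011111111111111
------------------
  0010110111011110

Answer: 0010110111011110 (11742)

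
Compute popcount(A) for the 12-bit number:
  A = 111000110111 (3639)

111000110111
1-bits at positions (from bit 0 = LSB): 0, 1, 2, 4, 5, 9, 10, 11
Count = 8

Answer: 8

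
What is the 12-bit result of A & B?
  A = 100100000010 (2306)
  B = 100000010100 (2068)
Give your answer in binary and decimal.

Apply & to each column (1 only where both bits are 1):
  100100000010
& 100000010100
--------------
  100000000000

Answer: 100000000000 (2048)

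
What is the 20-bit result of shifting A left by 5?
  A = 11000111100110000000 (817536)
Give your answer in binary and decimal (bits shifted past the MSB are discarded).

Shift left by 5: drop the top 5 bit(s), append 5 zero(s) on the right.
  11000111100110000000  ->  discard [11000], keep [111100110000000], append 00000
= 11110011000000000000

Answer: 11110011000000000000 (995328)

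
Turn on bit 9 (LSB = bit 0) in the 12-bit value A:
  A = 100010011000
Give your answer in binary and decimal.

Mask = 1 << 9 = 001000000000
Bit 9 of A is 0, so OR-ing with the mask flips it to 1.
  100010011000
| 001000000000
--------------
  101010011000

Answer: 101010011000 (2712)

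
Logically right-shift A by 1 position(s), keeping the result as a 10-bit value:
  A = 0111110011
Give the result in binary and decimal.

Logical shift right by 1: drop the bottom 1 bit(s), prepend 1 zero(s) on the left.
  0111110011  ->  keep [011111001], discard [1], prepend 0
= 0011111001

Answer: 0011111001 (249)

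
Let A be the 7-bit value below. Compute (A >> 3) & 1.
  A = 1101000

Bit 3 is the 4th from the right.
  1101000
     ^
That bit is 1.

Answer: 1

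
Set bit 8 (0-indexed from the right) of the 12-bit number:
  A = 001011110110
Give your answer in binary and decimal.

Mask = 1 << 8 = 000100000000
Bit 8 of A is 0, so OR-ing with the mask flips it to 1.
  001011110110
| 000100000000
--------------
  001111110110

Answer: 001111110110 (1014)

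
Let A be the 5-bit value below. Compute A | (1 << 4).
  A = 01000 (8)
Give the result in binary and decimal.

Mask = 1 << 4 = 10000
Bit 4 of A is 0, so OR-ing with the mask flips it to 1.
  01000
| 10000
-------
  11000

Answer: 11000 (24)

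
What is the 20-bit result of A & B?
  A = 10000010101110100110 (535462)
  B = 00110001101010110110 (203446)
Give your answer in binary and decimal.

Apply & to each column (1 only where both bits are 1):
  10000010101110100110
& 00110001101010110110
----------------------
  00000000101010100110

Answer: 00000000101010100110 (2726)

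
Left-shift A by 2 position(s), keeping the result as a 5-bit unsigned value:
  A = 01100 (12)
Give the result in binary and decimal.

Shift left by 2: drop the top 2 bit(s), append 2 zero(s) on the right.
  01100  ->  discard [01], keep [100], append 00
= 10000

Answer: 10000 (16)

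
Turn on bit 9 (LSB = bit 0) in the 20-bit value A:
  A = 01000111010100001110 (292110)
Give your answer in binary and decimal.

Mask = 1 << 9 = 00000000001000000000
Bit 9 of A is 0, so OR-ing with the mask flips it to 1.
  01000111010100001110
| 00000000001000000000
----------------------
  01000111011100001110

Answer: 01000111011100001110 (292622)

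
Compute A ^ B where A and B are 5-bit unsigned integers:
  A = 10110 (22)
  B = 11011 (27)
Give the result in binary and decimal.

Apply ^ to each column (1 where bits differ):
  10110
^ 11011
-------
  01101

Answer: 01101 (13)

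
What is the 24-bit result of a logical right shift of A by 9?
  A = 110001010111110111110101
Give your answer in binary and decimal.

Logical shift right by 9: drop the bottom 9 bit(s), prepend 9 zero(s) on the left.
  110001010111110111110101  ->  keep [110001010111110], discard [111110101], prepend 000000000
= 000000000110001010111110

Answer: 000000000110001010111110 (25278)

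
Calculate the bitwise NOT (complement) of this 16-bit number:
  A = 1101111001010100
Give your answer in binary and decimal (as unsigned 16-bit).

Flip each bit (0->1, 1->0):
  1101111001010100
  0010000110101011

Answer: 0010000110101011 (8619)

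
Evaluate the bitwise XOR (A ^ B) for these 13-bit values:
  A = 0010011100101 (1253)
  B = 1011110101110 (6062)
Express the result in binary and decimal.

Apply ^ to each column (1 where bits differ):
  0010011100101
^ 1011110101110
---------------
  1001101001011

Answer: 1001101001011 (4939)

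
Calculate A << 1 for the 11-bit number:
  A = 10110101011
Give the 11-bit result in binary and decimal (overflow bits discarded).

Shift left by 1: drop the top 1 bit(s), append 1 zero(s) on the right.
  10110101011  ->  discard [1], keep [0110101011], append 0
= 01101010110

Answer: 01101010110 (854)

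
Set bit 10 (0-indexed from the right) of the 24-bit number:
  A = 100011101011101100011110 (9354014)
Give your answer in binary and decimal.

Mask = 1 << 10 = 000000000000010000000000
Bit 10 of A is 0, so OR-ing with the mask flips it to 1.
  100011101011101100011110
| 000000000000010000000000
--------------------------
  100011101011111100011110

Answer: 100011101011111100011110 (9355038)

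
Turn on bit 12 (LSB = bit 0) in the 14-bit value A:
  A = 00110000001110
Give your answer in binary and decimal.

Mask = 1 << 12 = 01000000000000
Bit 12 of A is 0, so OR-ing with the mask flips it to 1.
  00110000001110
| 01000000000000
----------------
  01110000001110

Answer: 01110000001110 (7182)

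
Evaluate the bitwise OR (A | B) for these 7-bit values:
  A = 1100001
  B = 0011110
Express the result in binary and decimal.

Apply | to each column (1 where either bit is 1):
  1100001
| 0011110
---------
  1111111

Answer: 1111111 (127)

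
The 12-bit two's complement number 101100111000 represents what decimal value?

MSB is 1, so the value is negative. Find the magnitude:
1. Invert bits:  010011000111
2. Add 1:        010011001000  = 1224
3. Apply sign:   -1224

Answer: -1224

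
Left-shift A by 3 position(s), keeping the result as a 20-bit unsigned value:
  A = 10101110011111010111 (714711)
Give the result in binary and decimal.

Shift left by 3: drop the top 3 bit(s), append 3 zero(s) on the right.
  10101110011111010111  ->  discard [101], keep [01110011111010111], append 000
= 01110011111010111000

Answer: 01110011111010111000 (474808)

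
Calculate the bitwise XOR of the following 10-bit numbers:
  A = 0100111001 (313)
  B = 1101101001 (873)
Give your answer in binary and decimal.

Apply ^ to each column (1 where bits differ):
  0100111001
^ 1101101001
------------
  1001010000

Answer: 1001010000 (592)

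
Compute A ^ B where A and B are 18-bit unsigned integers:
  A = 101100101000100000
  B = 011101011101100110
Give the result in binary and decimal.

Apply ^ to each column (1 where bits differ):
  101100101000100000
^ 011101011101100110
--------------------
  110001110101000110

Answer: 110001110101000110 (204102)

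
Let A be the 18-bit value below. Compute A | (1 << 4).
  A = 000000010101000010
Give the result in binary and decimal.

Mask = 1 << 4 = 000000000000010000
Bit 4 of A is 0, so OR-ing with the mask flips it to 1.
  000000010101000010
| 000000000000010000
--------------------
  000000010101010010

Answer: 000000010101010010 (1362)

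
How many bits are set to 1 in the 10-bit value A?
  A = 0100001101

0100001101
1-bits at positions (from bit 0 = LSB): 0, 2, 3, 8
Count = 4

Answer: 4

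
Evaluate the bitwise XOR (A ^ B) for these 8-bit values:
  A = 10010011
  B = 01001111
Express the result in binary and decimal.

Apply ^ to each column (1 where bits differ):
  10010011
^ 01001111
----------
  11011100

Answer: 11011100 (220)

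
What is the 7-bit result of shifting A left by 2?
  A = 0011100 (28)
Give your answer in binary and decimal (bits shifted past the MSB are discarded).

Shift left by 2: drop the top 2 bit(s), append 2 zero(s) on the right.
  0011100  ->  discard [00], keep [11100], append 00
= 1110000

Answer: 1110000 (112)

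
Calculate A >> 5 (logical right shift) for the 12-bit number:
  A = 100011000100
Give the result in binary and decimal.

Logical shift right by 5: drop the bottom 5 bit(s), prepend 5 zero(s) on the left.
  100011000100  ->  keep [1000110], discard [00100], prepend 00000
= 000001000110

Answer: 000001000110 (70)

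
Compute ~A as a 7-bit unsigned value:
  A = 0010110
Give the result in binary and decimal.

Flip each bit (0->1, 1->0):
  0010110
  1101001

Answer: 1101001 (105)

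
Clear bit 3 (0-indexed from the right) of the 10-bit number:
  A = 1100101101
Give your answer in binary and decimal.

Mask = ~(1 << 3) = 1111110111
Bit 3 of A is 1, so AND-ing with the mask clears it to 0.
  1100101101
& 1111110111
------------
  1100100101

Answer: 1100100101 (805)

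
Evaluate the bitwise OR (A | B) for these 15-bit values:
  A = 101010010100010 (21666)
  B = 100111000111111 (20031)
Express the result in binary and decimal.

Apply | to each column (1 where either bit is 1):
  101010010100010
| 100111000111111
-----------------
  101111010111111

Answer: 101111010111111 (24255)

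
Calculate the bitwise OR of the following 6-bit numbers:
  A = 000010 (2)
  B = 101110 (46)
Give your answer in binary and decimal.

Apply | to each column (1 where either bit is 1):
  000010
| 101110
--------
  101110

Answer: 101110 (46)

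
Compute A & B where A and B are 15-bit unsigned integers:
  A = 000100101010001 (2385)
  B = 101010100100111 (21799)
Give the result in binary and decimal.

Apply & to each column (1 only where both bits are 1):
  000100101010001
& 101010100100111
-----------------
  000000100000001

Answer: 000000100000001 (257)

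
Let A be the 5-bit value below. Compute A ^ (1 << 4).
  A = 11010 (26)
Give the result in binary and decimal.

Mask = 1 << 4 = 10000
Bit 4 of A is 1; XOR with the mask flips it to 0.
  11010
^ 10000
-------
  01010

Answer: 01010 (10)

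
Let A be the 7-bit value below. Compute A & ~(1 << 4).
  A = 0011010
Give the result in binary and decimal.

Mask = ~(1 << 4) = 1101111
Bit 4 of A is 1, so AND-ing with the mask clears it to 0.
  0011010
& 1101111
---------
  0001010

Answer: 0001010 (10)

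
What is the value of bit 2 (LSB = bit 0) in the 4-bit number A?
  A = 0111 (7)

Bit 2 is the 3rd from the right.
  0111
   ^
That bit is 1.

Answer: 1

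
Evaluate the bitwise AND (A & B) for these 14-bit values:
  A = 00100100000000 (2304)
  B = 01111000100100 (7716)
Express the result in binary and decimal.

Apply & to each column (1 only where both bits are 1):
  00100100000000
& 01111000100100
----------------
  00100000000000

Answer: 00100000000000 (2048)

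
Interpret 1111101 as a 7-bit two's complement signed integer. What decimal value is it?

MSB is 1, so the value is negative. Find the magnitude:
1. Invert bits:  0000010
2. Add 1:        0000011  = 3
3. Apply sign:   -3

Answer: -3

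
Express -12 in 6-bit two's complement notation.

1. Binary of +12:  001100
2. Invert bits:     110011
3. Add 1:           110100

Answer: 110100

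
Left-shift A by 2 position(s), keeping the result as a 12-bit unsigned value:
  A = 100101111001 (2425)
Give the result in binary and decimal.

Shift left by 2: drop the top 2 bit(s), append 2 zero(s) on the right.
  100101111001  ->  discard [10], keep [0101111001], append 00
= 010111100100

Answer: 010111100100 (1508)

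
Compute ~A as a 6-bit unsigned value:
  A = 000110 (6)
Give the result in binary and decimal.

Flip each bit (0->1, 1->0):
  000110
  111001

Answer: 111001 (57)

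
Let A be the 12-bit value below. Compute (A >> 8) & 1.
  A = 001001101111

Bit 8 is the 9th from the right.
  001001101111
     ^
That bit is 0.

Answer: 0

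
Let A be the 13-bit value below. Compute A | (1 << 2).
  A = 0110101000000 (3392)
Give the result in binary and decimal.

Mask = 1 << 2 = 0000000000100
Bit 2 of A is 0, so OR-ing with the mask flips it to 1.
  0110101000000
| 0000000000100
---------------
  0110101000100

Answer: 0110101000100 (3396)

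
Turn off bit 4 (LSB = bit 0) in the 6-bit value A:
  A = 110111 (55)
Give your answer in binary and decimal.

Mask = ~(1 << 4) = 101111
Bit 4 of A is 1, so AND-ing with the mask clears it to 0.
  110111
& 101111
--------
  100111

Answer: 100111 (39)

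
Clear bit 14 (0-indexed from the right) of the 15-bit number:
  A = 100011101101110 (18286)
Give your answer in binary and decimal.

Mask = ~(1 << 14) = 011111111111111
Bit 14 of A is 1, so AND-ing with the mask clears it to 0.
  100011101101110
& 011111111111111
-----------------
  000011101101110

Answer: 000011101101110 (1902)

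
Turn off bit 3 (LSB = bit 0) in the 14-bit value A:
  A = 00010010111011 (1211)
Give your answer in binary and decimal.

Mask = ~(1 << 3) = 11111111110111
Bit 3 of A is 1, so AND-ing with the mask clears it to 0.
  00010010111011
& 11111111110111
----------------
  00010010110011

Answer: 00010010110011 (1203)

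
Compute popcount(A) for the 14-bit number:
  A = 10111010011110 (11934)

10111010011110
1-bits at positions (from bit 0 = LSB): 1, 2, 3, 4, 7, 9, 10, 11, 13
Count = 9

Answer: 9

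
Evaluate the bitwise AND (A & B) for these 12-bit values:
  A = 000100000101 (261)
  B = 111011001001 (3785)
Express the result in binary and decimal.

Apply & to each column (1 only where both bits are 1):
  000100000101
& 111011001001
--------------
  000000000001

Answer: 000000000001 (1)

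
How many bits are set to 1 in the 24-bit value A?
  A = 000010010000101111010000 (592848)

000010010000101111010000
1-bits at positions (from bit 0 = LSB): 4, 6, 7, 8, 9, 11, 16, 19
Count = 8

Answer: 8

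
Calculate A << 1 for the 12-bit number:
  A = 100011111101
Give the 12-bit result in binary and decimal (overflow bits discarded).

Shift left by 1: drop the top 1 bit(s), append 1 zero(s) on the right.
  100011111101  ->  discard [1], keep [00011111101], append 0
= 000111111010

Answer: 000111111010 (506)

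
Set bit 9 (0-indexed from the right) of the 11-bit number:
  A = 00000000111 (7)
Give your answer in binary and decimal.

Mask = 1 << 9 = 01000000000
Bit 9 of A is 0, so OR-ing with the mask flips it to 1.
  00000000111
| 01000000000
-------------
  01000000111

Answer: 01000000111 (519)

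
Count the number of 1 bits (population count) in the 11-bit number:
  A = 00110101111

00110101111
1-bits at positions (from bit 0 = LSB): 0, 1, 2, 3, 5, 7, 8
Count = 7

Answer: 7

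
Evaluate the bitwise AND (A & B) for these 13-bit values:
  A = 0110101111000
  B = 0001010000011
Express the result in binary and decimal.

Apply & to each column (1 only where both bits are 1):
  0110101111000
& 0001010000011
---------------
  0000000000000

Answer: 0000000000000 (0)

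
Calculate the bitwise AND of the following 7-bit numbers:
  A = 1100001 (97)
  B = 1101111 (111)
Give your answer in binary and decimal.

Apply & to each column (1 only where both bits are 1):
  1100001
& 1101111
---------
  1100001

Answer: 1100001 (97)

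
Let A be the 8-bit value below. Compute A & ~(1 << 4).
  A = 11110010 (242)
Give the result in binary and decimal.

Mask = ~(1 << 4) = 11101111
Bit 4 of A is 1, so AND-ing with the mask clears it to 0.
  11110010
& 11101111
----------
  11100010

Answer: 11100010 (226)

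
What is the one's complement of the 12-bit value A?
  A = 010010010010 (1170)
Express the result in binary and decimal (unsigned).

Flip each bit (0->1, 1->0):
  010010010010
  101101101101

Answer: 101101101101 (2925)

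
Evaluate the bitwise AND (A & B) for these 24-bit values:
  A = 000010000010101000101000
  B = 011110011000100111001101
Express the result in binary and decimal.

Apply & to each column (1 only where both bits are 1):
  000010000010101000101000
& 011110011000100111001101
--------------------------
  000010000000100000001000

Answer: 000010000000100000001000 (526344)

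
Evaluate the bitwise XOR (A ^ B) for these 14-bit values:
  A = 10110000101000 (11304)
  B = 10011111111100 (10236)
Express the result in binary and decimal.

Apply ^ to each column (1 where bits differ):
  10110000101000
^ 10011111111100
----------------
  00101111010100

Answer: 00101111010100 (3028)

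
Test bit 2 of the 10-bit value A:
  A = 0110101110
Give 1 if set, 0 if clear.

Bit 2 is the 3rd from the right.
  0110101110
         ^
That bit is 1.

Answer: 1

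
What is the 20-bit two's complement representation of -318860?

1. Binary of +318860:  01001101110110001100
2. Invert bits:     10110010001001110011
3. Add 1:           10110010001001110100

Answer: 10110010001001110100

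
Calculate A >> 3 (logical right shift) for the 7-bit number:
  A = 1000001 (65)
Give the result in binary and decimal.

Logical shift right by 3: drop the bottom 3 bit(s), prepend 3 zero(s) on the left.
  1000001  ->  keep [1000], discard [001], prepend 000
= 0001000

Answer: 0001000 (8)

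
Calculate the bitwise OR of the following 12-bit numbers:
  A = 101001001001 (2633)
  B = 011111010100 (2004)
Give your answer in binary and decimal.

Apply | to each column (1 where either bit is 1):
  101001001001
| 011111010100
--------------
  111111011101

Answer: 111111011101 (4061)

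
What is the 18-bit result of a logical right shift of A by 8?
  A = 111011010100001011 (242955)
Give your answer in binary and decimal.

Logical shift right by 8: drop the bottom 8 bit(s), prepend 8 zero(s) on the left.
  111011010100001011  ->  keep [1110110101], discard [00001011], prepend 00000000
= 000000001110110101

Answer: 000000001110110101 (949)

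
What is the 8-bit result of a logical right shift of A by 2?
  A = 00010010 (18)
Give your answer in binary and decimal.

Logical shift right by 2: drop the bottom 2 bit(s), prepend 2 zero(s) on the left.
  00010010  ->  keep [000100], discard [10], prepend 00
= 00000100

Answer: 00000100 (4)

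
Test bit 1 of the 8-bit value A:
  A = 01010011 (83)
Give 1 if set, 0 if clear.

Bit 1 is the 2nd from the right.
  01010011
        ^
That bit is 1.

Answer: 1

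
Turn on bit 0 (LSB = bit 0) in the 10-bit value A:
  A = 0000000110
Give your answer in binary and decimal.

Mask = 1 << 0 = 0000000001
Bit 0 of A is 0, so OR-ing with the mask flips it to 1.
  0000000110
| 0000000001
------------
  0000000111

Answer: 0000000111 (7)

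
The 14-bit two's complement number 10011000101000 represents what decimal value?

MSB is 1, so the value is negative. Find the magnitude:
1. Invert bits:  01100111010111
2. Add 1:        01100111011000  = 6616
3. Apply sign:   -6616

Answer: -6616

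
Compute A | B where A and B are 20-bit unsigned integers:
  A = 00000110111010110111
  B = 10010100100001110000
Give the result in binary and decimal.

Apply | to each column (1 where either bit is 1):
  00000110111010110111
| 10010100100001110000
----------------------
  10010110111011110111

Answer: 10010110111011110111 (618231)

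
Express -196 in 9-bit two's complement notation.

1. Binary of +196:  011000100
2. Invert bits:     100111011
3. Add 1:           100111100

Answer: 100111100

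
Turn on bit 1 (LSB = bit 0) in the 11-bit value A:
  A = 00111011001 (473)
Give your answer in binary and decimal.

Mask = 1 << 1 = 00000000010
Bit 1 of A is 0, so OR-ing with the mask flips it to 1.
  00111011001
| 00000000010
-------------
  00111011011

Answer: 00111011011 (475)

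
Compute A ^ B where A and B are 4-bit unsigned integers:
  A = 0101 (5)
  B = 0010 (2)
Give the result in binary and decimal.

Apply ^ to each column (1 where bits differ):
  0101
^ 0010
------
  0111

Answer: 0111 (7)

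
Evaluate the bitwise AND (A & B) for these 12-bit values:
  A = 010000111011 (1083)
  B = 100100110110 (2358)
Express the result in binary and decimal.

Apply & to each column (1 only where both bits are 1):
  010000111011
& 100100110110
--------------
  000000110010

Answer: 000000110010 (50)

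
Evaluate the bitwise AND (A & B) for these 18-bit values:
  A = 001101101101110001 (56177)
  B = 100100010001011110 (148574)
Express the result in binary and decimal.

Apply & to each column (1 only where both bits are 1):
  001101101101110001
& 100100010001011110
--------------------
  000100000001010000

Answer: 000100000001010000 (16464)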